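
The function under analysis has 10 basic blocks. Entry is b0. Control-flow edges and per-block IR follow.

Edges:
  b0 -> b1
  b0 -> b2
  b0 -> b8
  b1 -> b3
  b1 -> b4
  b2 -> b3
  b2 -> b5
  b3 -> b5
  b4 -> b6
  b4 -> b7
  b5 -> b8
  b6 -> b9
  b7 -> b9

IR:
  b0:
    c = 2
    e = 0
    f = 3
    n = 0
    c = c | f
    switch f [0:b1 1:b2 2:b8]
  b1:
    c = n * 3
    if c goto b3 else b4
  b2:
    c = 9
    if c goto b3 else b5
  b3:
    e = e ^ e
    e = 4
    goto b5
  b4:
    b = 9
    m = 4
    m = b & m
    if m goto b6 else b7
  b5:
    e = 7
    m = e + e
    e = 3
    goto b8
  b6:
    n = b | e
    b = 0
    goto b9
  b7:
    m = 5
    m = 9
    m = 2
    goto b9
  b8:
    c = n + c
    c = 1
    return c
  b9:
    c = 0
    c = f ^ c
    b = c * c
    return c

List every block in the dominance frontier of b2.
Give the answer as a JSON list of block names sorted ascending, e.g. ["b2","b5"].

idom tree: b1←b0 b2←b0 b3←b0 b4←b1 b5←b0 b6←b4 b7←b4 b8←b0 b9←b4
Join-block Dom:
  b3: preds {b1,b2}: {b0,b1} ∩ {b0,b2} = {b0}; idom=b0
  b5: preds {b2,b3}: {b0,b2} ∩ {b0,b3} = {b0}; idom=b0
  b8: preds {b0,b5}: {b0} ∩ {b0,b5} = {b0}; idom=b0
  b9: preds {b6,b7}: {b0,b1,b4,b6} ∩ {b0,b1,b4,b7} = {b0,b1,b4}; idom=b4

Frontier:
  b3←b1: walk b1 to b0
  b3←b2: walk b2 to b0
  b5←b2: walk b2 to b0
  b5←b3: walk b3 to b0
  b8←b0: walk · to b0
  b8←b5: walk b5 to b0
  b9←b6: walk b6 to b4
  b9←b7: walk b7 to b4
  b0: DF=∅
  b1: DF={b3}
  b2: DF={b3,b5}
  b3: DF={b5}
  b4: DF=∅
  b5: DF={b8}
  b6: DF={b9}
  b7: DF={b9}
  b8: DF=∅
  b9: DF=∅

DF(b2) = ["b3", "b5"]

Answer: ["b3", "b5"]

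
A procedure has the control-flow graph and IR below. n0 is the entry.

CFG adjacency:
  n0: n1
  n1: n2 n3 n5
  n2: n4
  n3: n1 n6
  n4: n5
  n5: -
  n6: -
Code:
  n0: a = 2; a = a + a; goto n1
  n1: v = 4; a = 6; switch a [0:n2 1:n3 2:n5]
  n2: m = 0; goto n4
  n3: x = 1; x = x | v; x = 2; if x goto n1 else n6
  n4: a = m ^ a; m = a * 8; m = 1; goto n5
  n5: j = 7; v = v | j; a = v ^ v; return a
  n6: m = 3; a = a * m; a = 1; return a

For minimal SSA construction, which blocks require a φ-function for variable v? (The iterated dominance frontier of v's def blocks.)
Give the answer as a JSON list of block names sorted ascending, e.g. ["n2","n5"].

Answer: ["n1"]

Derivation:
idom tree: n1←n0 n2←n1 n3←n1 n4←n2 n5←n1 n6←n3
Join-block Dom:
  n1: preds {n0,n3}: {n0} ∩ {n0,n1,n3} = {n0}; idom=n0
  n5: preds {n1,n4}: {n0,n1} ∩ {n0,n1,n2,n4} = {n0,n1}; idom=n1

DF derivation:
  n1←n0: walk · to n0
  n1←n3: walk n3→n1 to n0
  n5←n1: walk · to n1
  n5←n4: walk n4→n2 to n1
  n0: DF=∅
  n1: DF={n1}
  n2: DF={n5}
  n3: DF={n1}
  n4: DF={n5}
  n5: DF=∅
  n6: DF=∅

φ for v: defs {n1,n5}
  DF⁺ = {n1}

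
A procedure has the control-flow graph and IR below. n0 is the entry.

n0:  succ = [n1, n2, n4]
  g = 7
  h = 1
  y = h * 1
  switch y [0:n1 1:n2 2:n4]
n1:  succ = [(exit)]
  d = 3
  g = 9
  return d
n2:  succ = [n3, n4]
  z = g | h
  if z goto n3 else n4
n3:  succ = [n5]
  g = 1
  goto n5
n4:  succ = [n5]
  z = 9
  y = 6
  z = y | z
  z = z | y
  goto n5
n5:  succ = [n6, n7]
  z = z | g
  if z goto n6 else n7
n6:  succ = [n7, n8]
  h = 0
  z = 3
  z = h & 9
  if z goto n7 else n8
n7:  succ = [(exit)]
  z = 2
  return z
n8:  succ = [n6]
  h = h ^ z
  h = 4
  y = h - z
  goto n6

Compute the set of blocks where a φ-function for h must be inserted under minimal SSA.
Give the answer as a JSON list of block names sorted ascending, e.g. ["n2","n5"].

idom tree: n1←n0 n2←n0 n3←n2 n4←n0 n5←n0 n6←n5 n7←n5 n8←n6
Join-block Dom:
  n4: preds {n0,n2}: {n0} ∩ {n0,n2} = {n0}; idom=n0
  n5: preds {n3,n4}: {n0,n2,n3} ∩ {n0,n4} = {n0}; idom=n0
  n6: preds {n5,n8}: {n0,n5} ∩ {n0,n5,n6,n8} = {n0,n5}; idom=n5
  n7: preds {n5,n6}: {n0,n5} ∩ {n0,n5,n6} = {n0,n5}; idom=n5

Frontier:
  n4←n0: walk · to n0
  n4←n2: walk n2 to n0
  n5←n3: walk n3→n2 to n0
  n5←n4: walk n4 to n0
  n6←n5: walk · to n5
  n6←n8: walk n8→n6 to n5
  n7←n5: walk · to n5
  n7←n6: walk n6 to n5
  n0 → ∅
  n1 → ∅
  n2 → {n4,n5}
  n3 → {n5}
  n4 → {n5}
  n5 → ∅
  n6 → {n6,n7}
  n7 → ∅
  n8 → {n6}

φ for h: defs {n0,n6,n8}
  DF⁺ = {n6,n7}

Answer: ["n6", "n7"]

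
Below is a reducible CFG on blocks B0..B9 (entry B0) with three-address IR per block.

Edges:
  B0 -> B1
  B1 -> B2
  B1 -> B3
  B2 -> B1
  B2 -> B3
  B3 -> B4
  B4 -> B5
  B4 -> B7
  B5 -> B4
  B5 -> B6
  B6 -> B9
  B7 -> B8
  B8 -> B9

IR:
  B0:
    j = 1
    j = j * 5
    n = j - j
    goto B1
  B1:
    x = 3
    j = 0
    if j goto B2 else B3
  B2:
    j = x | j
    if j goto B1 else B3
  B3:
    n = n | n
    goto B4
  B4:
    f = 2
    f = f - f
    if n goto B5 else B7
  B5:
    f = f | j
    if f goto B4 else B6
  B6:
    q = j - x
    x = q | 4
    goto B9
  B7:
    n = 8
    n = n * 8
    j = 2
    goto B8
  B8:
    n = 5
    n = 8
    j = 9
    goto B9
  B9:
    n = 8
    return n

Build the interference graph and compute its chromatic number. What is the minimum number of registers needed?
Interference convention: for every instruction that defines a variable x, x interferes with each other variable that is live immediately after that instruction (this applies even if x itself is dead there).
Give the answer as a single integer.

def/use:
  B0: def={j,n} ue=∅
  B1: def={j,x} ue=∅
  B2: def={j} ue={j,x}
  B3: def={n} ue={n}
  B4: def={f} ue={n}
  B5: def={f} ue={f,j}
  B6: def={q,x} ue={j,x}
  B7: def={j,n} ue=∅
  B8: def={j,n} ue=∅
  B9: def={n} ue=∅

Backward fixpoint:
  live B0: ∅→{n}
  live B1: {n}→{j,n,x}
  live B2: {j,n,x}→{j,n,x}
  live B3: {j,n,x}→{j,n,x}
  live B4: {j,n,x}→{f,j,n,x}
  live B5: {f,j,n,x}→{j,n,x}
  live B6: {j,x}→∅
  live B7: ∅→∅
  live B8: ∅→∅
  live B9: ∅→∅

Interfere edges:
  f — {j,n,x}
  j — {f,n,x}
  n — {f,j,x}
  q — ∅
  x — {f,j,n}

Registers:
  lower bound: {f,j,n,x} mutually conflict ⇒ χ ≥ 4
  assign f→r0 j→r1 n→r2 q→r0 x→r3 — no edge inside a register ⇒ χ ≤ 4
  χ = 4

Answer: 4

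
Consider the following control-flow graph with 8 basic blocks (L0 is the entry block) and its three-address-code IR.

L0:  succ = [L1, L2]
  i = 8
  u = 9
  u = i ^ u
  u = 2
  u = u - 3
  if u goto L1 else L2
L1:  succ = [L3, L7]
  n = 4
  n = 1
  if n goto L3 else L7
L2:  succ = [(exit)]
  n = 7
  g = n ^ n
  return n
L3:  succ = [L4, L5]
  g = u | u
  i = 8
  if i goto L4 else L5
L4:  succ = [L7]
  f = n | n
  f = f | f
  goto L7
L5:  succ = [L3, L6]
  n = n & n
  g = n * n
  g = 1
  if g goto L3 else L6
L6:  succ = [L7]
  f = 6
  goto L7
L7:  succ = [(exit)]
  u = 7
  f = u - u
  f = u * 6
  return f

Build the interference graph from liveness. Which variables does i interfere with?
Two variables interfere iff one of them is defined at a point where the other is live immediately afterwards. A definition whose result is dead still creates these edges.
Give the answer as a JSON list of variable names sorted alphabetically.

Block summaries:
  L0: {i,u} / ∅
  L1: {n} / ∅
  L2: {g,n} / ∅
  L3: {g,i} / {u}
  L4: {f} / {n}
  L5: {g,n} / {n}
  L6: {f} / ∅
  L7: {f,u} / ∅

Liveness:
  L0: in=∅ out={u}
  L1: in={u} out={n,u}
  L2: in=∅ out=∅
  L3: in={n,u} out={n,u}
  L4: in={n} out=∅
  L5: in={n,u} out={n,u}
  L6: in=∅ out=∅
  L7: in=∅ out=∅

Interfere edges:
  f: {u}
  g: {n,u}
  i: {n,u}
  n: {g,i,u}
  u: {f,g,i,n}

N(i) = ["n", "u"]

Answer: ["n", "u"]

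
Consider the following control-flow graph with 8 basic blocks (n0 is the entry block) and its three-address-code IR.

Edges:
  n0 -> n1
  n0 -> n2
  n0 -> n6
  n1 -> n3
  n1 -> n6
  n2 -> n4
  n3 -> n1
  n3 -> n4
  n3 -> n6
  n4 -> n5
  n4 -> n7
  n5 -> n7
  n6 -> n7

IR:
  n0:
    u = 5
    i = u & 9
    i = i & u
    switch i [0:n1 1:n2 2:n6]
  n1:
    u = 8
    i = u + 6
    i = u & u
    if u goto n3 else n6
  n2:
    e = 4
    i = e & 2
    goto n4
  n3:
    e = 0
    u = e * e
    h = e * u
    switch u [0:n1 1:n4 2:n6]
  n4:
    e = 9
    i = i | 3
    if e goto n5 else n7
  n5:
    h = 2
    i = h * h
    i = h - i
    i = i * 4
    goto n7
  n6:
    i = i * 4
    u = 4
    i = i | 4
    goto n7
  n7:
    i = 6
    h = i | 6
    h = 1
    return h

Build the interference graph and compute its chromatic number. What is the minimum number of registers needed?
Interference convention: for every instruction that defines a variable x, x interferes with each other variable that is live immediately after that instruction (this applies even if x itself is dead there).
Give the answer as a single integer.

Block summaries:
  n0: def={i,u} ue=∅
  n1: def={i,u} ue=∅
  n2: def={e,i} ue=∅
  n3: def={e,h,u} ue=∅
  n4: def={e,i} ue={i}
  n5: def={h,i} ue=∅
  n6: def={i,u} ue={i}
  n7: def={h,i} ue=∅

Liveness:
  n0 li=∅ lo={i}
  n1 li=∅ lo={i}
  n2 li=∅ lo={i}
  n3 li={i} lo={i}
  n4 li={i} lo=∅
  n5 li=∅ lo=∅
  n6 li={i} lo=∅
  n7 li=∅ lo=∅

Interference:
  e: {i,u}
  h: {i,u}
  i: {e,h,u}
  u: {e,h,i}

Chromatic number:
  clique {e,i,u} ⇒ need ≥ 3
  3-colouring: R0={i}  R1={u}  R2={e,h}
  χ = 3

Answer: 3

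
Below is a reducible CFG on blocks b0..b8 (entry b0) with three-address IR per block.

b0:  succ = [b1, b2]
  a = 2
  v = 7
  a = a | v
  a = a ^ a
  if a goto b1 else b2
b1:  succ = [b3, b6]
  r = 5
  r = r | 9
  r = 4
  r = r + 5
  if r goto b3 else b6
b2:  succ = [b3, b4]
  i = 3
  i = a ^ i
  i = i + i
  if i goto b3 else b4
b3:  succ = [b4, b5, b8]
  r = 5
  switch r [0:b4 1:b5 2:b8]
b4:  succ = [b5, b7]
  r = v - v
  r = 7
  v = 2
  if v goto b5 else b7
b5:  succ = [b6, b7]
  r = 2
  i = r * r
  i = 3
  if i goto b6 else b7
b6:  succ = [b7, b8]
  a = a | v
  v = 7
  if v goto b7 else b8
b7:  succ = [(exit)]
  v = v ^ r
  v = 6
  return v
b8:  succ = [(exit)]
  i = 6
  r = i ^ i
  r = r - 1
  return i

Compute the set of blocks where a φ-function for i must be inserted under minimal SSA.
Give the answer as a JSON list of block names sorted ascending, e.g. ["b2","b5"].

idom tree: b1←b0 b2←b0 b3←b0 b4←b0 b5←b0 b6←b0 b7←b0 b8←b0
Dom at joins:
  b3: preds {b1,b2}: {b0,b1} ∩ {b0,b2} = {b0}; idom=b0
  b4: preds {b2,b3}: {b0,b2} ∩ {b0,b3} = {b0}; idom=b0
  b5: preds {b3,b4}: {b0,b3} ∩ {b0,b4} = {b0}; idom=b0
  b6: preds {b1,b5}: {b0,b1} ∩ {b0,b5} = {b0}; idom=b0
  b7: preds {b4,b5,b6}: {b0,b4} ∩ {b0,b5} ∩ {b0,b6} = {b0}; idom=b0
  b8: preds {b3,b6}: {b0,b3} ∩ {b0,b6} = {b0}; idom=b0

DF walk-up:
  join b3 pred b1: b1 stop@b0
  join b3 pred b2: b2 stop@b0
  join b4 pred b2: b2 stop@b0
  join b4 pred b3: b3 stop@b0
  join b5 pred b3: b3 stop@b0
  join b5 pred b4: b4 stop@b0
  join b6 pred b1: b1 stop@b0
  join b6 pred b5: b5 stop@b0
  join b7 pred b4: b4 stop@b0
  join b7 pred b5: b5 stop@b0
  join b7 pred b6: b6 stop@b0
  join b8 pred b3: b3 stop@b0
  join b8 pred b6: b6 stop@b0
  b0 → ∅
  b1 → {b3,b6}
  b2 → {b3,b4}
  b3 → {b4,b5,b8}
  b4 → {b5,b7}
  b5 → {b6,b7}
  b6 → {b7,b8}
  b7 → ∅
  b8 → ∅

φ for i: defs {b2,b5,b8}
  DF⁺ = {b3,b4,b5,b6,b7,b8}

Answer: ["b3", "b4", "b5", "b6", "b7", "b8"]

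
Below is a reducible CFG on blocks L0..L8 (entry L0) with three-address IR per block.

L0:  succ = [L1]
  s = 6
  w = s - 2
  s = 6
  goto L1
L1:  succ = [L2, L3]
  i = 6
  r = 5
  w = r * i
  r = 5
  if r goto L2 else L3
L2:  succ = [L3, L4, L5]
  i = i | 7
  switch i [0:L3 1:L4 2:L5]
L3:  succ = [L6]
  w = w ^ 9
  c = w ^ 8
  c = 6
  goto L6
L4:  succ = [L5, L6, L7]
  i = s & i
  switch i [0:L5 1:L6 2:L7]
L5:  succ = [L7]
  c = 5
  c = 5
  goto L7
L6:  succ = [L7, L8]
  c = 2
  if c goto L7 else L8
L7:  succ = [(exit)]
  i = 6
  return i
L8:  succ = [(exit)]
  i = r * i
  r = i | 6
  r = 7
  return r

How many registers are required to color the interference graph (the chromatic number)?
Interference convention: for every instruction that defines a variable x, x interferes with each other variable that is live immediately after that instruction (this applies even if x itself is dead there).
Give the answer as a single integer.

def/use:
  L0: {s,w} / ∅
  L1: {i,r,w} / ∅
  L2: {i} / {i}
  L3: {c,w} / {w}
  L4: {i} / {i,s}
  L5: {c} / ∅
  L6: {c} / ∅
  L7: {i} / ∅
  L8: {i,r} / {i,r}

Live sets:
  L0: in=∅ out={s}
  L1: in={s} out={i,r,s,w}
  L2: in={i,r,s,w} out={i,r,s,w}
  L3: in={i,r,w} out={i,r}
  L4: in={i,r,s} out={i,r}
  L5: in=∅ out=∅
  L6: in={i,r} out={i,r}
  L7: in=∅ out=∅
  L8: in={i,r} out=∅

Interfere edges:
  c — {i,r}
  i — {c,r,s,w}
  r — {c,i,s,w}
  s — {i,r,w}
  w — {i,r,s}

Chromatic number:
  lower bound: {i,r,s,w} mutually conflict ⇒ χ ≥ 4
  4-colouring: r0={i}  r1={r}  r2={c,s}  r3={w}
  χ = 4

Answer: 4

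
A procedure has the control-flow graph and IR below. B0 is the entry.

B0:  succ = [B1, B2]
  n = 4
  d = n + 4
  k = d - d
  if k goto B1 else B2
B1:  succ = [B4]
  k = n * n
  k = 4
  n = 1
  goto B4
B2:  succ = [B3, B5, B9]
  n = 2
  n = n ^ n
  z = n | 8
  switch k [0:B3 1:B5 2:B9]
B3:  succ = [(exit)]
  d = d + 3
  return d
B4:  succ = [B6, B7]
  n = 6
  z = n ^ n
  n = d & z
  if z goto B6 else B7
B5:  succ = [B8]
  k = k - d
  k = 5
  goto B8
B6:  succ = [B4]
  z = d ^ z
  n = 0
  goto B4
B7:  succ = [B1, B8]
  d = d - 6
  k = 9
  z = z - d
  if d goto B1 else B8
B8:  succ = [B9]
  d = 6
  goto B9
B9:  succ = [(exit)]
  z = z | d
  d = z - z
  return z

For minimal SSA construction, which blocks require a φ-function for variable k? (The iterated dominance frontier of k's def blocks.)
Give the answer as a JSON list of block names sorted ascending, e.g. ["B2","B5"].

idom tree: B1←B0 B2←B0 B3←B2 B4←B1 B5←B2 B6←B4 B7←B4 B8←B0 B9←B0
Dom∩ at merges:
  B1: preds {B0,B7}: {B0} ∩ {B0,B1,B4,B7} = {B0}; idom=B0
  B4: preds {B1,B6}: {B0,B1} ∩ {B0,B1,B4,B6} = {B0,B1}; idom=B1
  B8: preds {B5,B7}: {B0,B2,B5} ∩ {B0,B1,B4,B7} = {B0}; idom=B0
  B9: preds {B2,B8}: {B0,B2} ∩ {B0,B8} = {B0}; idom=B0

DF walk-up:
  join B1 pred B0: · stop@B0
  join B1 pred B7: B7→B4→B1 stop@B0
  join B4 pred B1: · stop@B1
  join B4 pred B6: B6→B4 stop@B1
  join B8 pred B5: B5→B2 stop@B0
  join B8 pred B7: B7→B4→B1 stop@B0
  join B9 pred B2: B2 stop@B0
  join B9 pred B8: B8 stop@B0
  B0: DF=∅
  B1: DF={B1,B8}
  B2: DF={B8,B9}
  B3: DF=∅
  B4: DF={B1,B4,B8}
  B5: DF={B8}
  B6: DF={B4}
  B7: DF={B1,B8}
  B8: DF={B9}
  B9: DF=∅

φ for k: defs {B0,B1,B5,B7}
  DF⁺ = {B1,B8,B9}

Answer: ["B1", "B8", "B9"]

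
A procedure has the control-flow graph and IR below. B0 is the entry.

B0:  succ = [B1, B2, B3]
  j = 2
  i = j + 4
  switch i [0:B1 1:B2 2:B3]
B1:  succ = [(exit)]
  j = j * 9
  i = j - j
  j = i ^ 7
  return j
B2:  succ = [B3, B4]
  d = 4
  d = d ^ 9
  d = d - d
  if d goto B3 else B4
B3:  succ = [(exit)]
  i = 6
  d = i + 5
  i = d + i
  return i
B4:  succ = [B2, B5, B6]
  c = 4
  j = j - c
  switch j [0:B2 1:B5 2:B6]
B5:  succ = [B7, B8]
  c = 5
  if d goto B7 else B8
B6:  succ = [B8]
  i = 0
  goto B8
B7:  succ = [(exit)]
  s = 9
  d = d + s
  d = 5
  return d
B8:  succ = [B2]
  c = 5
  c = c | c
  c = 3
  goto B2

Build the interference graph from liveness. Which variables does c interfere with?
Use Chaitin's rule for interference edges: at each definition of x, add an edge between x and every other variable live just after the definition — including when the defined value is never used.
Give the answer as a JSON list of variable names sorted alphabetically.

def/use:
  B0: {i,j} / ∅
  B1: {i,j} / {j}
  B2: {d} / ∅
  B3: {d,i} / ∅
  B4: {c,j} / {j}
  B5: {c} / {d}
  B6: {i} / ∅
  B7: {d,s} / {d}
  B8: {c} / ∅

Live sets:
  live B0: ∅→{j}
  live B1: {j}→∅
  live B2: {j}→{d,j}
  live B3: ∅→∅
  live B4: {d,j}→{d,j}
  live B5: {d,j}→{d,j}
  live B6: {j}→{j}
  live B7: {d}→∅
  live B8: {j}→{j}

Conflict graph:
  c — {d,j}
  d — {c,i,j,s}
  i — {d,j}
  j — {c,d,i}
  s — {d}

N(c) = ["d", "j"]

Answer: ["d", "j"]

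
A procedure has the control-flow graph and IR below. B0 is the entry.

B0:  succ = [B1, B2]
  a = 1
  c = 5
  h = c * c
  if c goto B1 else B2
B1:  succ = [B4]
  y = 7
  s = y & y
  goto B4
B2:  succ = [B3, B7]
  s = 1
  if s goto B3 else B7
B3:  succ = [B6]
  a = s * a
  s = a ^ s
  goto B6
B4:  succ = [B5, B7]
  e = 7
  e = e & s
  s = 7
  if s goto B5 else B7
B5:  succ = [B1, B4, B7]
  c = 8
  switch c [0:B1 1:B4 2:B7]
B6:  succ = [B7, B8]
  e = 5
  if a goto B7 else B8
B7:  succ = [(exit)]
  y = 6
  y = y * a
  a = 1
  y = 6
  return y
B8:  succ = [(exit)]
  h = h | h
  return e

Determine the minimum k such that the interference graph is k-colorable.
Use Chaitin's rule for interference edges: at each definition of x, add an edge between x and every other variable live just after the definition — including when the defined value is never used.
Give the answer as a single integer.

Answer: 4

Derivation:
Per-block:
  B0 def {a,c,h} use ∅
  B1 def {s,y} use ∅
  B2 def {s} use ∅
  B3 def {a,s} use {a,s}
  B4 def {e,s} use {s}
  B5 def {c} use ∅
  B6 def {e} use {a}
  B7 def {a,y} use {a}
  B8 def {h} use {e,h}

Live sets:
  B0: in=∅ out={a,h}
  B1: in={a} out={a,s}
  B2: in={a,h} out={a,h,s}
  B3: in={a,h,s} out={a,h}
  B4: in={a,s} out={a,s}
  B5: in={a,s} out={a,s}
  B6: in={a,h} out={a,e,h}
  B7: in={a} out=∅
  B8: in={e,h} out=∅

Interference:
  a: {c,e,h,s,y}
  c: {a,h,s}
  e: {a,h,s}
  h: {a,c,e,s}
  s: {a,c,e,h}
  y: {a}

Colouring:
  {a,c,h,s} pairwise interfere (4-clique) ⇒ χ ≥ 4
  4-colouring: R0={a}  R1={h,y}  R2={s}  R3={c,e}
  χ = 4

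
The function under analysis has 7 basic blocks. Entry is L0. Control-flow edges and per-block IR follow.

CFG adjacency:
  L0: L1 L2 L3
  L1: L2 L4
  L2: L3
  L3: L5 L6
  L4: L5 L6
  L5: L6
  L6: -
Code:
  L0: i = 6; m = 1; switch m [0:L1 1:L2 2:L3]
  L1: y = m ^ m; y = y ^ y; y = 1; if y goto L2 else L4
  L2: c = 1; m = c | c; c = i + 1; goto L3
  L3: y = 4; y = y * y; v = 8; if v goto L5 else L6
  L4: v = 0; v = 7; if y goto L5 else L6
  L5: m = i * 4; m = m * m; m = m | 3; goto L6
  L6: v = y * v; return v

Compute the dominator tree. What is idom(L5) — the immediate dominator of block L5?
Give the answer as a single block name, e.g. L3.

Answer: L0

Derivation:
idom tree: L1←L0 L2←L0 L3←L0 L4←L1 L5←L0 L6←L0
Dom at joins:
  L2: preds {L0,L1}: {L0} ∩ {L0,L1} = {L0}; idom=L0
  L3: preds {L0,L2}: {L0} ∩ {L0,L2} = {L0}; idom=L0
  L5: preds {L3,L4}: {L0,L3} ∩ {L0,L1,L4} = {L0}; idom=L0
  L6: preds {L3,L4,L5}: {L0,L3} ∩ {L0,L1,L4} ∩ {L0,L5} = {L0}; idom=L0

idom(L5) = L0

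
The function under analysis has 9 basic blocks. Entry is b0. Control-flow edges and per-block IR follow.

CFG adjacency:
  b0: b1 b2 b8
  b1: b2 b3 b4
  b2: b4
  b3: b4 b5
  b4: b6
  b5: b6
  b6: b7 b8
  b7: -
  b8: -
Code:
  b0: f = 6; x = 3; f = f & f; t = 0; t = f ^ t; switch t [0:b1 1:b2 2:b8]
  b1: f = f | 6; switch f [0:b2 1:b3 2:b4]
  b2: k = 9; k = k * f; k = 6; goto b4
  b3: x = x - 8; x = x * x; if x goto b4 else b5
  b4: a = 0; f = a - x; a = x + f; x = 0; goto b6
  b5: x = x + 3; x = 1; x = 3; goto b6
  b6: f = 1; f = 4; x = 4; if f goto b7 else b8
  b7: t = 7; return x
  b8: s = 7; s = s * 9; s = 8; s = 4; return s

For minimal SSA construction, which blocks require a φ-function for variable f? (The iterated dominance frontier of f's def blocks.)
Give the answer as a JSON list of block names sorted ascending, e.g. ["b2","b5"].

idom tree: b1←b0 b2←b0 b3←b1 b4←b0 b5←b3 b6←b0 b7←b6 b8←b0
Dom∩ at merges:
  b2: preds {b0,b1}: {b0} ∩ {b0,b1} = {b0}; idom=b0
  b4: preds {b1,b2,b3}: {b0,b1} ∩ {b0,b2} ∩ {b0,b1,b3} = {b0}; idom=b0
  b6: preds {b4,b5}: {b0,b4} ∩ {b0,b1,b3,b5} = {b0}; idom=b0
  b8: preds {b0,b6}: {b0} ∩ {b0,b6} = {b0}; idom=b0

Frontier:
  b2←b0: walk · to b0
  b2←b1: walk b1 to b0
  b4←b1: walk b1 to b0
  b4←b2: walk b2 to b0
  b4←b3: walk b3→b1 to b0
  b6←b4: walk b4 to b0
  b6←b5: walk b5→b3→b1 to b0
  b8←b0: walk · to b0
  b8←b6: walk b6 to b0
  b0 → ∅
  b1 → {b2,b4,b6}
  b2 → {b4}
  b3 → {b4,b6}
  b4 → {b6}
  b5 → {b6}
  b6 → {b8}
  b7 → ∅
  b8 → ∅

φ for f: defs {b0,b1,b4,b6}
  DF⁺ = {b2,b4,b6,b8}

Answer: ["b2", "b4", "b6", "b8"]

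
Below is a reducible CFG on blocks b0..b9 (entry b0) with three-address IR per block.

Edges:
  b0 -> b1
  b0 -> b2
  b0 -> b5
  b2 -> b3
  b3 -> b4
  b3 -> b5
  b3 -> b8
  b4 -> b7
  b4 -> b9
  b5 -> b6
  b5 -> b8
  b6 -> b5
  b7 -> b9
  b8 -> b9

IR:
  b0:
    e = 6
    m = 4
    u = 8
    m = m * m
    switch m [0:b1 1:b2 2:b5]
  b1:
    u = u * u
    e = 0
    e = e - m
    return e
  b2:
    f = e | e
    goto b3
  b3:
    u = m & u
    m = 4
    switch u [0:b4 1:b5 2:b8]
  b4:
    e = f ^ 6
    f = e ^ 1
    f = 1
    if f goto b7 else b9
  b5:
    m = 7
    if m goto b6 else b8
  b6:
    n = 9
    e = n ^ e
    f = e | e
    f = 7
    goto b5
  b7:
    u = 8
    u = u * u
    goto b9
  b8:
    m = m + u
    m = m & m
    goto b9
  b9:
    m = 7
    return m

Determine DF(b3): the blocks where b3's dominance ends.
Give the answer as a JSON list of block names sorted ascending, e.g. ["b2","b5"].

Answer: ["b5", "b8", "b9"]

Working:
idom tree: b1←b0 b2←b0 b3←b2 b4←b3 b5←b0 b6←b5 b7←b4 b8←b0 b9←b0
Dom∩ at merges:
  b5: preds {b0,b3,b6}: {b0} ∩ {b0,b2,b3} ∩ {b0,b5,b6} = {b0}; idom=b0
  b8: preds {b3,b5}: {b0,b2,b3} ∩ {b0,b5} = {b0}; idom=b0
  b9: preds {b4,b7,b8}: {b0,b2,b3,b4} ∩ {b0,b2,b3,b4,b7} ∩ {b0,b8} = {b0}; idom=b0

DF derivation:
  join b5 pred b0: · stop@b0
  join b5 pred b3: b3→b2 stop@b0
  join b5 pred b6: b6→b5 stop@b0
  join b8 pred b3: b3→b2 stop@b0
  join b8 pred b5: b5 stop@b0
  join b9 pred b4: b4→b3→b2 stop@b0
  join b9 pred b7: b7→b4→b3→b2 stop@b0
  join b9 pred b8: b8 stop@b0
  b0 → ∅
  b1 → ∅
  b2 → {b5,b8,b9}
  b3 → {b5,b8,b9}
  b4 → {b9}
  b5 → {b5,b8}
  b6 → {b5}
  b7 → {b9}
  b8 → {b9}
  b9 → ∅

DF(b3) = ["b5", "b8", "b9"]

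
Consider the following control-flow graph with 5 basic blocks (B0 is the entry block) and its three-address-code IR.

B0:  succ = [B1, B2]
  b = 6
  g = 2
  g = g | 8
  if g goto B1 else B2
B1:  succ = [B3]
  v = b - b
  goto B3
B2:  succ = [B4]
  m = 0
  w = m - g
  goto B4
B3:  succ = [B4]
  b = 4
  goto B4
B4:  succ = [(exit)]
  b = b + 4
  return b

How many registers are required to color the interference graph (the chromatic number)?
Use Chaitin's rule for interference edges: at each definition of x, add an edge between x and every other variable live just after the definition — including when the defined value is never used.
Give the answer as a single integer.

Answer: 3

Analysis:
def/use:
  B0: def={b,g} ue=∅
  B1: def={v} ue={b}
  B2: def={m,w} ue={g}
  B3: def={b} ue=∅
  B4: def={b} ue={b}

Backward fixpoint:
  B0: in=∅ out={b,g}
  B1: in={b} out=∅
  B2: in={b,g} out={b}
  B3: in=∅ out={b}
  B4: in={b} out=∅

Conflict graph:
  b↔{g,m,w}
  g↔{b,m}
  m↔{b,g}
  v↔∅
  w↔{b}

Chromatic number:
  lower bound: {b,g,m} mutually conflict ⇒ χ ≥ 3
  3-colouring: c0={b,v}  c1={g,w}  c2={m}
  χ = 3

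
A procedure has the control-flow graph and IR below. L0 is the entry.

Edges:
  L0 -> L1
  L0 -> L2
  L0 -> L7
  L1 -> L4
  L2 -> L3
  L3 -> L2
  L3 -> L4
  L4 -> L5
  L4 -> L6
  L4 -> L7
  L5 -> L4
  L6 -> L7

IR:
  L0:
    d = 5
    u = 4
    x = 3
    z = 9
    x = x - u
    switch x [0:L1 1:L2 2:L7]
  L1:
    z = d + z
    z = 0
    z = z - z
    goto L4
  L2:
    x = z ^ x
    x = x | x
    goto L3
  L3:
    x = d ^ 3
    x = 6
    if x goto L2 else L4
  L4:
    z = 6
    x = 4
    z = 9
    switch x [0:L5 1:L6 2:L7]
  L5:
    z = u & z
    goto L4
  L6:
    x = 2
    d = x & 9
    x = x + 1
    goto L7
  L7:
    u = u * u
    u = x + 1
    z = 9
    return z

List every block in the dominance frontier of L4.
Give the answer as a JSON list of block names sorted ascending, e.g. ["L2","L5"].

idom tree: L1←L0 L2←L0 L3←L2 L4←L0 L5←L4 L6←L4 L7←L0
Dom∩ at merges:
  L2: preds {L0,L3}: {L0} ∩ {L0,L2,L3} = {L0}; idom=L0
  L4: preds {L1,L3,L5}: {L0,L1} ∩ {L0,L2,L3} ∩ {L0,L4,L5} = {L0}; idom=L0
  L7: preds {L0,L4,L6}: {L0} ∩ {L0,L4} ∩ {L0,L4,L6} = {L0}; idom=L0

DF derivation:
  L2←L0: walk · to L0
  L2←L3: walk L3→L2 to L0
  L4←L1: walk L1 to L0
  L4←L3: walk L3→L2 to L0
  L4←L5: walk L5→L4 to L0
  L7←L0: walk · to L0
  L7←L4: walk L4 to L0
  L7←L6: walk L6→L4 to L0
  L0 → ∅
  L1 → {L4}
  L2 → {L2,L4}
  L3 → {L2,L4}
  L4 → {L4,L7}
  L5 → {L4}
  L6 → {L7}
  L7 → ∅

DF(L4) = ["L4", "L7"]

Answer: ["L4", "L7"]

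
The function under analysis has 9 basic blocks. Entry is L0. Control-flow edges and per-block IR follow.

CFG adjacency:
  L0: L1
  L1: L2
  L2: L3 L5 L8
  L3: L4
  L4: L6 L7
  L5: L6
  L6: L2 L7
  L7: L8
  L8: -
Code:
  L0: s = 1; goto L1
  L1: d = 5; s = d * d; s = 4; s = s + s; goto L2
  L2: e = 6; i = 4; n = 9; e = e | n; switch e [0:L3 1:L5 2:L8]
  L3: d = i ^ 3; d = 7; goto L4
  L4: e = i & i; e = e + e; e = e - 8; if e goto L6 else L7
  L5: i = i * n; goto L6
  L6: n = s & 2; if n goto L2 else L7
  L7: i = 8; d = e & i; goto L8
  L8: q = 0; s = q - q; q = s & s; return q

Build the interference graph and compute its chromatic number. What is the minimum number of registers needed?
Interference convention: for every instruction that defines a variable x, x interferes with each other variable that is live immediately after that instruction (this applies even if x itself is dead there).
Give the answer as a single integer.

Answer: 4

Working:
Block summaries:
  L0: def={s} ue=∅
  L1: def={d,s} ue=∅
  L2: def={e,i,n} ue=∅
  L3: def={d} ue={i}
  L4: def={e} ue={i}
  L5: def={i} ue={i,n}
  L6: def={n} ue={s}
  L7: def={d,i} ue={e}
  L8: def={q,s} ue=∅

Live sets:
  live L0: ∅→∅
  live L1: ∅→{s}
  live L2: {s}→{e,i,n,s}
  live L3: {i,s}→{i,s}
  live L4: {i,s}→{e,s}
  live L5: {e,i,n,s}→{e,s}
  live L6: {e,s}→{e,s}
  live L7: {e}→∅
  live L8: ∅→∅

Conflict graph:
  d — {i,s}
  e — {i,n,s}
  i — {d,e,n,s}
  n — {e,i,s}
  q — ∅
  s — {d,e,i,n}

Colouring:
  {e,i,n,s} pairwise interfere (4-clique) ⇒ χ ≥ 4
  assign d→c2 e→c2 i→c0 n→c3 q→c0 s→c1 — no edge inside a register ⇒ χ ≤ 4
  χ = 4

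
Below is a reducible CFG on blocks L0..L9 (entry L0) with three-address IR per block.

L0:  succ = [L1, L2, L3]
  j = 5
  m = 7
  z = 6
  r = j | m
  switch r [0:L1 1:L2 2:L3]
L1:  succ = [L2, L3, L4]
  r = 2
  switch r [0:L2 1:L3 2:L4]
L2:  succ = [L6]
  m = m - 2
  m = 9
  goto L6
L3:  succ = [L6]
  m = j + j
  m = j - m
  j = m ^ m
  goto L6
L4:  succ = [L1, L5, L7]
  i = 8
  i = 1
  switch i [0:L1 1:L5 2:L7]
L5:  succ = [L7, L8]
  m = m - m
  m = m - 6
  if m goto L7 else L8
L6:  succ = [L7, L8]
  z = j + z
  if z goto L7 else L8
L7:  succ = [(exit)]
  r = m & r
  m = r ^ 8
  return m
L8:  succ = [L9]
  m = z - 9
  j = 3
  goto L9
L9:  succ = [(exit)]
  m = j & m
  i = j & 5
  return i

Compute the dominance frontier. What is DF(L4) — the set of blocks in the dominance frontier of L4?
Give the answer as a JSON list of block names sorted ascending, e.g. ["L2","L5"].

idom tree: L1←L0 L2←L0 L3←L0 L4←L1 L5←L4 L6←L0 L7←L0 L8←L0 L9←L8
Dom at joins:
  L1: preds {L0,L4}: {L0} ∩ {L0,L1,L4} = {L0}; idom=L0
  L2: preds {L0,L1}: {L0} ∩ {L0,L1} = {L0}; idom=L0
  L3: preds {L0,L1}: {L0} ∩ {L0,L1} = {L0}; idom=L0
  L6: preds {L2,L3}: {L0,L2} ∩ {L0,L3} = {L0}; idom=L0
  L7: preds {L4,L5,L6}: {L0,L1,L4} ∩ {L0,L1,L4,L5} ∩ {L0,L6} = {L0}; idom=L0
  L8: preds {L5,L6}: {L0,L1,L4,L5} ∩ {L0,L6} = {L0}; idom=L0

Frontier:
  L1←L0: walk · to L0
  L1←L4: walk L4→L1 to L0
  L2←L0: walk · to L0
  L2←L1: walk L1 to L0
  L3←L0: walk · to L0
  L3←L1: walk L1 to L0
  L6←L2: walk L2 to L0
  L6←L3: walk L3 to L0
  L7←L4: walk L4→L1 to L0
  L7←L5: walk L5→L4→L1 to L0
  L7←L6: walk L6 to L0
  L8←L5: walk L5→L4→L1 to L0
  L8←L6: walk L6 to L0
  DF(L0)=∅
  DF(L1)={L1,L2,L3,L7,L8}
  DF(L2)={L6}
  DF(L3)={L6}
  DF(L4)={L1,L7,L8}
  DF(L5)={L7,L8}
  DF(L6)={L7,L8}
  DF(L7)=∅
  DF(L8)=∅
  DF(L9)=∅

DF(L4) = ["L1", "L7", "L8"]

Answer: ["L1", "L7", "L8"]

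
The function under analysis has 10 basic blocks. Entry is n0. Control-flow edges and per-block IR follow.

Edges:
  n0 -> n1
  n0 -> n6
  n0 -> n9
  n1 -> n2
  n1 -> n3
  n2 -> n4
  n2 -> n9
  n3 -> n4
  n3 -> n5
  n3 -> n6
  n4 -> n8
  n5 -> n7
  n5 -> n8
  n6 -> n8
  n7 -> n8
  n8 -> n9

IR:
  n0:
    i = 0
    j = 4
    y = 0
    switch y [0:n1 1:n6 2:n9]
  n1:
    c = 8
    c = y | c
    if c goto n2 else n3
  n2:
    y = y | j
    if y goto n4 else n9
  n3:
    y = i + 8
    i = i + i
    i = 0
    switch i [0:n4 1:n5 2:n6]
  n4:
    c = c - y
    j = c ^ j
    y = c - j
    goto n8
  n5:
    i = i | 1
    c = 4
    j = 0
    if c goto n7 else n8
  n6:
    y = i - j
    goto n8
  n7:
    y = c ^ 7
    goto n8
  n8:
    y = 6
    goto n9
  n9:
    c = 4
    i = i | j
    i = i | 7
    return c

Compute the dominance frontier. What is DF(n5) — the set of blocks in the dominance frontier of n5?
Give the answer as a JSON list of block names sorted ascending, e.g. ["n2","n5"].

idom tree: n1←n0 n2←n1 n3←n1 n4←n1 n5←n3 n6←n0 n7←n5 n8←n0 n9←n0
Join-block Dom:
  n4: preds {n2,n3}: {n0,n1,n2} ∩ {n0,n1,n3} = {n0,n1}; idom=n1
  n6: preds {n0,n3}: {n0} ∩ {n0,n1,n3} = {n0}; idom=n0
  n8: preds {n4,n5,n6,n7}: {n0,n1,n4} ∩ {n0,n1,n3,n5} ∩ {n0,n6} ∩ {n0,n1,n3,n5,n7} = {n0}; idom=n0
  n9: preds {n0,n2,n8}: {n0} ∩ {n0,n1,n2} ∩ {n0,n8} = {n0}; idom=n0

DF derivation:
  join n4 pred n2: n2 stop@n1
  join n4 pred n3: n3 stop@n1
  join n6 pred n0: · stop@n0
  join n6 pred n3: n3→n1 stop@n0
  join n8 pred n4: n4→n1 stop@n0
  join n8 pred n5: n5→n3→n1 stop@n0
  join n8 pred n6: n6 stop@n0
  join n8 pred n7: n7→n5→n3→n1 stop@n0
  join n9 pred n0: · stop@n0
  join n9 pred n2: n2→n1 stop@n0
  join n9 pred n8: n8 stop@n0
  n0: DF=∅
  n1: DF={n6,n8,n9}
  n2: DF={n4,n9}
  n3: DF={n4,n6,n8}
  n4: DF={n8}
  n5: DF={n8}
  n6: DF={n8}
  n7: DF={n8}
  n8: DF={n9}
  n9: DF=∅

DF(n5) = ["n8"]

Answer: ["n8"]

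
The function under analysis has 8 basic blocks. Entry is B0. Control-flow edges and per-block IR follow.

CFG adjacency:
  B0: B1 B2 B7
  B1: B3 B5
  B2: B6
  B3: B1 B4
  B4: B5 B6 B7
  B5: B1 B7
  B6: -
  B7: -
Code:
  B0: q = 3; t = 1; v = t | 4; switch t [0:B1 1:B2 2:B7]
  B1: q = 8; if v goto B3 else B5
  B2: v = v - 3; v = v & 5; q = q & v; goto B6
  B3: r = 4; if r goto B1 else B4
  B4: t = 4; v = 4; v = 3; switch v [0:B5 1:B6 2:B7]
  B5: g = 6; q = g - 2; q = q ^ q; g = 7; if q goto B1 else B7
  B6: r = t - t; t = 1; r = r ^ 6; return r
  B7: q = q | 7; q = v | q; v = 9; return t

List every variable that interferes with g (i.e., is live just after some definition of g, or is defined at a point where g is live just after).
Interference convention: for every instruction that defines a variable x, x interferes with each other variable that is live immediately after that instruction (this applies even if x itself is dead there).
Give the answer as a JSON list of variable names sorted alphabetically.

Block summaries:
  B0: {q,t,v} / ∅
  B1: {q} / {v}
  B2: {q,v} / {q,v}
  B3: {r} / ∅
  B4: {t,v} / ∅
  B5: {g,q} / ∅
  B6: {r,t} / {t}
  B7: {q,v} / {q,t,v}

Backward fixpoint:
  B0: in=∅ out={q,t,v}
  B1: in={t,v} out={q,t,v}
  B2: in={q,t,v} out={t}
  B3: in={q,t,v} out={q,t,v}
  B4: in={q} out={q,t,v}
  B5: in={t,v} out={q,t,v}
  B6: in={t} out=∅
  B7: in={q,t,v} out=∅

Interfere edges:
  g: {q,t,v}
  q: {g,r,t,v}
  r: {q,t,v}
  t: {g,q,r,v}
  v: {g,q,r,t}

N(g) = ["q", "t", "v"]

Answer: ["q", "t", "v"]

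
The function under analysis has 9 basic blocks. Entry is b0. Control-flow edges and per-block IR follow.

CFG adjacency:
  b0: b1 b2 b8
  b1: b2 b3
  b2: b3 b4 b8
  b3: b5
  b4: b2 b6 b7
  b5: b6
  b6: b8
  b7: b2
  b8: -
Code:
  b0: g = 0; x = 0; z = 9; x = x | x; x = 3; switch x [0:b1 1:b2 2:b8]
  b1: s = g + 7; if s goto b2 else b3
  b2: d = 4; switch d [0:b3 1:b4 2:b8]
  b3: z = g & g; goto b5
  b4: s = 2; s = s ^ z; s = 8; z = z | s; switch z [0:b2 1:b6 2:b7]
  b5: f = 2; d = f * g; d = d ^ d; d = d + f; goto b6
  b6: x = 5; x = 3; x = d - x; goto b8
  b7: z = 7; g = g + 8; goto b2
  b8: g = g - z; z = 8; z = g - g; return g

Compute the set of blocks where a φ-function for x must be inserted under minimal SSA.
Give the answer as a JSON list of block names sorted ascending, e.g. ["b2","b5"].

idom tree: b1←b0 b2←b0 b3←b0 b4←b2 b5←b3 b6←b0 b7←b4 b8←b0
Dom at joins:
  b2: preds {b0,b1,b4,b7}: {b0} ∩ {b0,b1} ∩ {b0,b2,b4} ∩ {b0,b2,b4,b7} = {b0}; idom=b0
  b3: preds {b1,b2}: {b0,b1} ∩ {b0,b2} = {b0}; idom=b0
  b6: preds {b4,b5}: {b0,b2,b4} ∩ {b0,b3,b5} = {b0}; idom=b0
  b8: preds {b0,b2,b6}: {b0} ∩ {b0,b2} ∩ {b0,b6} = {b0}; idom=b0

Frontier:
  join b2 pred b0: · stop@b0
  join b2 pred b1: b1 stop@b0
  join b2 pred b4: b4→b2 stop@b0
  join b2 pred b7: b7→b4→b2 stop@b0
  join b3 pred b1: b1 stop@b0
  join b3 pred b2: b2 stop@b0
  join b6 pred b4: b4→b2 stop@b0
  join b6 pred b5: b5→b3 stop@b0
  join b8 pred b0: · stop@b0
  join b8 pred b2: b2 stop@b0
  join b8 pred b6: b6 stop@b0
  b0: DF=∅
  b1: DF={b2,b3}
  b2: DF={b2,b3,b6,b8}
  b3: DF={b6}
  b4: DF={b2,b6}
  b5: DF={b6}
  b6: DF={b8}
  b7: DF={b2}
  b8: DF=∅

φ for x: defs {b0,b6}
  DF⁺ = {b8}

Answer: ["b8"]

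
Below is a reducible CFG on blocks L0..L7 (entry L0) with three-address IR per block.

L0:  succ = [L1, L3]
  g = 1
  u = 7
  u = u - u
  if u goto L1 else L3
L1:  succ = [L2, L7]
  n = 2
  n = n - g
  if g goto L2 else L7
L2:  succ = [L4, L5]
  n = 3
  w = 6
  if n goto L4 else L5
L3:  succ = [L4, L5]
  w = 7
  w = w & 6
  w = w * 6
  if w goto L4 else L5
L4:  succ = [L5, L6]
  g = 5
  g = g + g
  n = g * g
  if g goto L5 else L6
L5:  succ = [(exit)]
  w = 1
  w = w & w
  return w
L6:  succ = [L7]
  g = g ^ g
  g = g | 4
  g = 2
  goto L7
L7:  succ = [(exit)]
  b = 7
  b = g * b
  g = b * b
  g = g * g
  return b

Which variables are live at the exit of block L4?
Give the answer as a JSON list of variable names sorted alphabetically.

def/use:
  L0: def={g,u} ue=∅
  L1: def={n} ue={g}
  L2: def={n,w} ue=∅
  L3: def={w} ue=∅
  L4: def={g,n} ue=∅
  L5: def={w} ue=∅
  L6: def={g} ue={g}
  L7: def={b,g} ue={g}

Backward fixpoint:
  L0: in=∅ out={g}
  L1: in={g} out={g}
  L2: in=∅ out=∅
  L3: in=∅ out=∅
  L4: in=∅ out={g}
  L5: in=∅ out=∅
  L6: in={g} out={g}
  L7: in={g} out=∅

live-out(L4) = ["g"]

Answer: ["g"]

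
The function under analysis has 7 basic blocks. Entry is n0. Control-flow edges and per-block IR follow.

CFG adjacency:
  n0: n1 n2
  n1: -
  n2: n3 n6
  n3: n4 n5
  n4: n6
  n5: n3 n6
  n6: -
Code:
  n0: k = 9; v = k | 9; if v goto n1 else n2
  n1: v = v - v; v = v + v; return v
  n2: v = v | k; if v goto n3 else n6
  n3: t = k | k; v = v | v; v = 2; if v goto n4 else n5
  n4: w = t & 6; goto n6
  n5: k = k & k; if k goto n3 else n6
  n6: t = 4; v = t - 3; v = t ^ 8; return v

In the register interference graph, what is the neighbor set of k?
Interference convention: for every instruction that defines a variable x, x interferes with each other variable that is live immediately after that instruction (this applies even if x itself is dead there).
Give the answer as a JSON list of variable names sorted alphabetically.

Block summaries:
  n0 def {k,v} use ∅
  n1 def {v} use {v}
  n2 def {v} use {k,v}
  n3 def {t,v} use {k,v}
  n4 def {w} use {t}
  n5 def {k} use {k}
  n6 def {t,v} use ∅

Backward fixpoint:
  live n0: ∅→{k,v}
  live n1: {v}→∅
  live n2: {k,v}→{k,v}
  live n3: {k,v}→{k,t,v}
  live n4: {t}→∅
  live n5: {k,v}→{k,v}
  live n6: ∅→∅

Interference:
  k — {t,v}
  t — {k,v}
  v — {k,t}
  w — ∅

N(k) = ["t", "v"]

Answer: ["t", "v"]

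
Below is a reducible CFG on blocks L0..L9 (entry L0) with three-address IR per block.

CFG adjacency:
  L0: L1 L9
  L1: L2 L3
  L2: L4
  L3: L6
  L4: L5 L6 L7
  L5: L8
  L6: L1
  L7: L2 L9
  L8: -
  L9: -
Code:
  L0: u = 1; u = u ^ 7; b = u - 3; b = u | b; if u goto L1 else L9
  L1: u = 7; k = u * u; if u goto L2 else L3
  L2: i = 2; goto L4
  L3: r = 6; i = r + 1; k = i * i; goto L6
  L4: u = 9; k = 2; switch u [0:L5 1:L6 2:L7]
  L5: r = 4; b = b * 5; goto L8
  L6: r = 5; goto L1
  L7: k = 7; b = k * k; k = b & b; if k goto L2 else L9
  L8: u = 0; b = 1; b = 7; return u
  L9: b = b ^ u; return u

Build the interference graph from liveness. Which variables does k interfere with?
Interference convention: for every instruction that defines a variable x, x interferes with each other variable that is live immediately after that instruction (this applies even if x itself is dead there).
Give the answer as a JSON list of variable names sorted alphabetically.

Answer: ["b", "u"]

Working:
Block summaries:
  L0: {b,u} / ∅
  L1: {k,u} / ∅
  L2: {i} / ∅
  L3: {i,k,r} / ∅
  L4: {k,u} / ∅
  L5: {b,r} / {b}
  L6: {r} / ∅
  L7: {b,k} / ∅
  L8: {b,u} / ∅
  L9: {b} / {b,u}

Live sets:
  live L0: ∅→{b,u}
  live L1: {b}→{b}
  live L2: {b}→{b}
  live L3: {b}→{b}
  live L4: {b}→{b,u}
  live L5: {b}→∅
  live L6: {b}→{b}
  live L7: {u}→{b,u}
  live L8: ∅→∅
  live L9: {b,u}→∅

Interfere edges:
  b — {i,k,r,u}
  i — {b}
  k — {b,u}
  r — {b}
  u — {b,k}

N(k) = ["b", "u"]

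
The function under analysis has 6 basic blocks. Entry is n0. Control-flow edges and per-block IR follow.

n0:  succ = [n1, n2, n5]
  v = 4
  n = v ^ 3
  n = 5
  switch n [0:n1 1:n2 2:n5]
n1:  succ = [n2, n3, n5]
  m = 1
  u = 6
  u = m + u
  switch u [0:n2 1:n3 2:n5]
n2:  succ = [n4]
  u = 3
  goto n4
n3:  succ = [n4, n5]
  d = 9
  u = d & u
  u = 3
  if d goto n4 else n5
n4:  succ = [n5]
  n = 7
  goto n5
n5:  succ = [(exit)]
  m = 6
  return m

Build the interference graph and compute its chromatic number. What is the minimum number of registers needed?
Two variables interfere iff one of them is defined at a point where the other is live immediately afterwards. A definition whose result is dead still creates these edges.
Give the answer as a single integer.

Block summaries:
  n0: def={n,v} ue=∅
  n1: def={m,u} ue=∅
  n2: def={u} ue=∅
  n3: def={d,u} ue={u}
  n4: def={n} ue=∅
  n5: def={m} ue=∅

Liveness:
  n0 li=∅ lo=∅
  n1 li=∅ lo={u}
  n2 li=∅ lo=∅
  n3 li={u} lo=∅
  n4 li=∅ lo=∅
  n5 li=∅ lo=∅

Conflict graph:
  d — {u}
  m — {u}
  n — ∅
  u — {d,m}
  v — ∅

Colouring:
  clique {d,u} ⇒ need ≥ 2
  2-colouring: c0={n,u,v}  c1={d,m}
  χ = 2

Answer: 2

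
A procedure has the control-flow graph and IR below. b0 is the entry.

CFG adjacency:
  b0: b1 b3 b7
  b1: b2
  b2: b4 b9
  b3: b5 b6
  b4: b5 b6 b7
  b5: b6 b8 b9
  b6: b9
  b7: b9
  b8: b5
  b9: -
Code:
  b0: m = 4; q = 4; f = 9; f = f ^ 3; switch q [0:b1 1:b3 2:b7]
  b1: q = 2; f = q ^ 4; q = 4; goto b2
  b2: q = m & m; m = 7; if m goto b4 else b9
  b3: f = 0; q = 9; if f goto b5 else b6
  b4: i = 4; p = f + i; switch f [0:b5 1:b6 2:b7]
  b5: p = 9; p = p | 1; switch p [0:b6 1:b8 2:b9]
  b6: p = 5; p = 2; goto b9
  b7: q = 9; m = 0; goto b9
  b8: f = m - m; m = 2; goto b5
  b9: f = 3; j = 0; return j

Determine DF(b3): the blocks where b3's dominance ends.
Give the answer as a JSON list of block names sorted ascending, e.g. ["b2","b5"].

Answer: ["b5", "b6"]

Working:
idom tree: b1←b0 b2←b1 b3←b0 b4←b2 b5←b0 b6←b0 b7←b0 b8←b5 b9←b0
Join-block Dom:
  b5: preds {b3,b4,b8}: {b0,b3} ∩ {b0,b1,b2,b4} ∩ {b0,b5,b8} = {b0}; idom=b0
  b6: preds {b3,b4,b5}: {b0,b3} ∩ {b0,b1,b2,b4} ∩ {b0,b5} = {b0}; idom=b0
  b7: preds {b0,b4}: {b0} ∩ {b0,b1,b2,b4} = {b0}; idom=b0
  b9: preds {b2,b5,b6,b7}: {b0,b1,b2} ∩ {b0,b5} ∩ {b0,b6} ∩ {b0,b7} = {b0}; idom=b0

DF derivation:
  join b5 pred b3: b3 stop@b0
  join b5 pred b4: b4→b2→b1 stop@b0
  join b5 pred b8: b8→b5 stop@b0
  join b6 pred b3: b3 stop@b0
  join b6 pred b4: b4→b2→b1 stop@b0
  join b6 pred b5: b5 stop@b0
  join b7 pred b0: · stop@b0
  join b7 pred b4: b4→b2→b1 stop@b0
  join b9 pred b2: b2→b1 stop@b0
  join b9 pred b5: b5 stop@b0
  join b9 pred b6: b6 stop@b0
  join b9 pred b7: b7 stop@b0
  DF(b0)=∅
  DF(b1)={b5,b6,b7,b9}
  DF(b2)={b5,b6,b7,b9}
  DF(b3)={b5,b6}
  DF(b4)={b5,b6,b7}
  DF(b5)={b5,b6,b9}
  DF(b6)={b9}
  DF(b7)={b9}
  DF(b8)={b5}
  DF(b9)=∅

DF(b3) = ["b5", "b6"]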